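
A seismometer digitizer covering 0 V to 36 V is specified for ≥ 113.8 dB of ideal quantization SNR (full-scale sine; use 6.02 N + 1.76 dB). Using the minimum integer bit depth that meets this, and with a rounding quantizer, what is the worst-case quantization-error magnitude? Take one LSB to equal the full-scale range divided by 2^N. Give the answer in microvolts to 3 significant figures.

34.3 µV

Range is 36 V.
6.02 N + 1.76 ≥ 113.8 gives N ≥ 18.611, so the minimum integer is 19.
Step size = 36/524288 V = 68.665 µV.
Max error for round-to-nearest is LSB/2 = 34.3 µV.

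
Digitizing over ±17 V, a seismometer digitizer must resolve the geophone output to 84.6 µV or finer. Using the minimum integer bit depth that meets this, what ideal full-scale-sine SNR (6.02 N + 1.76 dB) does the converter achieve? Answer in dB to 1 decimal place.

116.1 dB

Span: 17 V − (-17 V) = 34 V.
Required number of levels: 34/84.6 µV = 401890; smallest N with 2^N ≥ that is 19.
SNR = 6.02 × 19 + 1.76 = 116.14 dB.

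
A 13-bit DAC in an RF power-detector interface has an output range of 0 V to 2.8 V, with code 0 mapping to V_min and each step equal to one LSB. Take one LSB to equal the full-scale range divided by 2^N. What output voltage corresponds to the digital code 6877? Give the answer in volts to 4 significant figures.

2.351 V

Range is 2.8 V. LSB = 2.8 V / 2^13.
V_out = 0 + 6877 × (2.8/8192) V
      = 0 V + 2.35054 V = 2.35054 V.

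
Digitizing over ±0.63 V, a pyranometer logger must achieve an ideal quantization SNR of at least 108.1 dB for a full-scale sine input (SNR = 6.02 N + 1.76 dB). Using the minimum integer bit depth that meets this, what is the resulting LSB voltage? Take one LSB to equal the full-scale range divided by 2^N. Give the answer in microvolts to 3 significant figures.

Full-scale range = 0.63 V − (-0.63 V) = 1.26 V.
Required N = ⌈(108.1 − 1.76)/6.02⌉ = ⌈17.664⌉ = 18.
Step size = 1.26/262144 V = 4.81 µV.

4.81 µV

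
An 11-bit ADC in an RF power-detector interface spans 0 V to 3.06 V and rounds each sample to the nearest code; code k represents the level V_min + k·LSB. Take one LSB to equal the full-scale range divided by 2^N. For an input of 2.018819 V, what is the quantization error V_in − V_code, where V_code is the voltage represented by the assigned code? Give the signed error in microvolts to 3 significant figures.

Range is 3.06 V. LSB = 3.06 V / 2^11 ≈ 1.494 mV.
Position in LSBs: (2.018819 − (0)) × 2048/3.06 = 1351.1573; rounding gives k = 1351.
V_code = 0 + (1351/2048) × 3.06 = 2.018583984 V.
V_in − V_code = 2.018819 − (2.018583984) = +235 µV.

+235 µV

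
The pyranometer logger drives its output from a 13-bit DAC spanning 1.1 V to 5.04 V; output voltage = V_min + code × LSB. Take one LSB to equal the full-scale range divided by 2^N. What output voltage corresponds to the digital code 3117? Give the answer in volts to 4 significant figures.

2.599 V

Range = 5.04 − (1.1) = 3.94 V. LSB = 3.94 V / 2^13.
Output = V_min + (3117/8192) × range = 1.1 + 0.380493 × 3.94 V
      = 1.1 + 1.49914 = 2.59914 V.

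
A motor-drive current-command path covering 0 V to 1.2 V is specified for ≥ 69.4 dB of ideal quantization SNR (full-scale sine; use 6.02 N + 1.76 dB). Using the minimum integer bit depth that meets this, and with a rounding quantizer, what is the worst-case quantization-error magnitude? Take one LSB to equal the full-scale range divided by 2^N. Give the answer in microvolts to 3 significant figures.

146 µV

Full-scale range = 1.2 V.
6.02 N + 1.76 ≥ 69.4 gives N ≥ 11.236, so the minimum integer is 12.
Step size = 1.2/4096 V = 292.97 µV.
|e|_max = LSB/2 = 146 µV.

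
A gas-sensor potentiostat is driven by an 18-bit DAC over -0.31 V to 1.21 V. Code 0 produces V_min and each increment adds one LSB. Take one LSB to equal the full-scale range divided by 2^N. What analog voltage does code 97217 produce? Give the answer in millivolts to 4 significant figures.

253.7 mV

Range = 1.21 − (-0.31) = 1.52 V. LSB = 1.52 V / 2^18.
V_out = -0.31 + 97217 × (1.52/262144) V
      = -0.31 + 0.563697 = 0.253697 V.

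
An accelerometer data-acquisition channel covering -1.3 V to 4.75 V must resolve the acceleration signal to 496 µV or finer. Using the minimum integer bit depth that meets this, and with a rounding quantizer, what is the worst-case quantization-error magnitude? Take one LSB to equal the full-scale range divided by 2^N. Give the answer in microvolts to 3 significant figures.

The full-scale span is 4.75 − (-1.3) = 6.05 V.
6.05 V / 496 µV = 12200. Since 2^13 = 8192 and 2^14 = 16384, N = 14.
LSB = 6.05 V ÷ 2^14 = 6.05/16384 V = 369.26 µV.
Max error for round-to-nearest is LSB/2 = 185 µV.

185 µV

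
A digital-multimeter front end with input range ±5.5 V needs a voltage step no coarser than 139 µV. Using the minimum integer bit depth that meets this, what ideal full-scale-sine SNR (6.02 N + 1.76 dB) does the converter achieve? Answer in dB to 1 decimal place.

104.1 dB

Range = 5.5 − (-5.5) = 11 V.
Required number of levels: 11/139 µV = 79137; smallest N with 2^N ≥ that is 17.
Ideal SNR at N = 17: 6.02·17 + 1.76 = 104.1 dB.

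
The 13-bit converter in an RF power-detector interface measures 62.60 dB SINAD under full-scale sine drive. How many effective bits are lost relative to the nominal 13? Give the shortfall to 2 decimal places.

2.89 bits

Effective bits = (62.60 − 1.76)/6.02 = 10.1063.
Shortfall = 13 − 10.1063 = 2.8937 bits.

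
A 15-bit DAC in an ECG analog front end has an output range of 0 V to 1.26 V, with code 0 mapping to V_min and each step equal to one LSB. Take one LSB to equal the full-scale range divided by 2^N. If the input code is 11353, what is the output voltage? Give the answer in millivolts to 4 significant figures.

436.5 mV

Span = 1.26 V. LSB = 1.26 V / 2^15.
V_out = V_min + code × LSB = 0 V + 11353 × 1.26 V / 32768
      = 0 + 0.436547 = 0.436547 V.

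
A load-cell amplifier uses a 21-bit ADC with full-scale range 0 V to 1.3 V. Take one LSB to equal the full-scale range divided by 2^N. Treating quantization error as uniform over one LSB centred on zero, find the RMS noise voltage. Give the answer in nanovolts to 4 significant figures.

178.9 nV

Range is 1.3 V.
LSB = 1.3 V / 2^21 = 0.619888 µV.
σ_q = LSB/√12 = 0.619888 µV/3.4641 = 178.9 nV.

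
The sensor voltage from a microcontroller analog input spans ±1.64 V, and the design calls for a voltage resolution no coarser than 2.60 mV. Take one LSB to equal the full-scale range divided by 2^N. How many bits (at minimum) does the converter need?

11 bits

Range = 1.64 − (-1.64) = 3.28 V.
Need 2^N ≥ 3.28 V / 2.60 mV = 1262 → N_min = 11.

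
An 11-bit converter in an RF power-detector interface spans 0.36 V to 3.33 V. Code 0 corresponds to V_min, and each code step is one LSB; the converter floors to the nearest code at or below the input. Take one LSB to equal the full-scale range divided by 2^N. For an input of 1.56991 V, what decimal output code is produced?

Full-scale range = 3.33 V − (0.36 V) = 2.97 V. LSB = 2.97 V / 2^11 ≈ 1.450 mV.
(V_in − V_min) × 2^11/range = (1.56991 − (0.36)) × 2048/2.97 = 834.308.
Floor → code = 834.

834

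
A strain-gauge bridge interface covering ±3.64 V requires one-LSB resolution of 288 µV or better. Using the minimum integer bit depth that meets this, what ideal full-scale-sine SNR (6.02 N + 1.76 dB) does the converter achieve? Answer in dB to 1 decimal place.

The full-scale span is 3.64 − (-3.64) = 7.28 V.
Required number of levels: 7.28/288 µV = 25278; smallest N with 2^N ≥ that is 15.
6.02(15) + 1.76 = 92.06 dB.

92.1 dB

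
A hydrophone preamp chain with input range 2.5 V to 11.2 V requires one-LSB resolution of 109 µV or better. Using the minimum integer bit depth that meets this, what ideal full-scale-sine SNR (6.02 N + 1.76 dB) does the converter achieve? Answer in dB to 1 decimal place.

The full-scale span is 11.2 − (2.5) = 8.7 V.
Required number of levels: 8.7/109 µV = 79817; smallest N with 2^N ≥ that is 17.
6.02(17) + 1.76 = 104.10 dB.

104.1 dB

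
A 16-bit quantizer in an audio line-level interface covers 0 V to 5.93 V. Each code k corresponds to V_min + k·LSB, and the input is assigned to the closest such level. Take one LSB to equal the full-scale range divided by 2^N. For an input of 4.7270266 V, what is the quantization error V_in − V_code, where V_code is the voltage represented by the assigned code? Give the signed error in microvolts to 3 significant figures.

+19.6 µV

V_FS = 5.93 V. LSB = 5.93 V / 2^16 ≈ 90.48 µV.
(V_in − V_min)/LSB = (4.7270266 − (0)) × 65536/5.93 = 52241.2167 → nearest code k = 52241.
V_code = V_min + k × range/2^16 = 0 + 52241 × 5.93/65536 = 4.7270069885 V.
Error = V_in − V_code = 4.7270266 − (4.7270069885) = +19.6 µV.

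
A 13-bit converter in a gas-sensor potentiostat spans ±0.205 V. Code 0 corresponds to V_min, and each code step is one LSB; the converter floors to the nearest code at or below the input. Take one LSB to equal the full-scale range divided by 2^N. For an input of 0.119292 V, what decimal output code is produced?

6479

Span: 0.205 V − (-0.205 V) = 0.41 V. LSB = 0.41 V / 2^13 ≈ 50.05 µV.
code = ⌊(V_in − V_min)/LSB⌋ = ⌊(V_in − V_min) × 2^13 / range⌋
     = ⌊(0.119292 − (-0.205)) × 8192 / 0.41⌋ = ⌊0.324292 × 8192/0.41⌋
     = ⌊6479.512⌋ = 6479.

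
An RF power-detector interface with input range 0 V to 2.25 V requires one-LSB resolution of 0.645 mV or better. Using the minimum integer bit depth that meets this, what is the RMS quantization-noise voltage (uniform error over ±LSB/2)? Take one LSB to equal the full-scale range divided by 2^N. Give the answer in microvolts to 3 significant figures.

159 µV

V_FS = 2.25 V.
Need 2^N ≥ 2.25 V / 0.645 mV = 3488 → N_min = 12.
LSB = 2.25 V ÷ 2^12 = 2.25/4096 V = 0.54932 mV.
RMS noise = LSB/√12 = 159 µV.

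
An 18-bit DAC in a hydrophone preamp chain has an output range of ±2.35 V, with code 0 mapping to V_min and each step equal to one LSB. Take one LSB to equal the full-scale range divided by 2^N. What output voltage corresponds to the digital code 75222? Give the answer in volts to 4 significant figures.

-1.001 V

Span: 2.35 V − (-2.35 V) = 4.7 V. LSB = 4.7 V / 2^18.
V_out = V_min + code × LSB = -2.35 V + 75222 × 4.7 V / 262144
      = -2.35 V + 1.34866 V = -1.00134 V.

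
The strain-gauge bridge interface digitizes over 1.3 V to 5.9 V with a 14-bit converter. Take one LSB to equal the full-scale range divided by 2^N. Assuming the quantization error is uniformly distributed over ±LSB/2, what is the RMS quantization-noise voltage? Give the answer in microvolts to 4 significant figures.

81.05 µV

The full-scale span is 5.9 − (1.3) = 4.6 V.
LSB = 4.6 V / 2^14 = 280.762 µV.
V_rms = LSB/√12 = 280.762 µV / √12 = 81.05 µV.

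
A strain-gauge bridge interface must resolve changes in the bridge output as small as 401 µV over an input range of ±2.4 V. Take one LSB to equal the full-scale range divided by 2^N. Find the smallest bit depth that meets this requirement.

Full-scale range = 2.4 V − (-2.4 V) = 4.8 V.
Levels needed ≥ 4.8/401 µV = 11970. 2^14 = 16384 suffices, so N_min = 14.

14 bits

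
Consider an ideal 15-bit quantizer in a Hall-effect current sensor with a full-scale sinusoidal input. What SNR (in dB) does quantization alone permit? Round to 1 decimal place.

92.1 dB

For an ideal N-bit converter with full-scale sine input, SNR = 6.02 N + 1.76 dB. SNR = 6.02 × 15 + 1.76 = 90.30 + 1.76 = 92.06 dB.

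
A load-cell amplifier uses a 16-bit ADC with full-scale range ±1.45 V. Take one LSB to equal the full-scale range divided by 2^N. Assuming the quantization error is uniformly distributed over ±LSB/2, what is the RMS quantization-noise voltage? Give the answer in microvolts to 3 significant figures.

Full-scale range = 1.45 V − (-1.45 V) = 2.9 V.
Step size = 2.9/65536 V = 44.250 µV.
RMS of a uniform error over width LSB is LSB/√12 = 12.8 µV.

12.8 µV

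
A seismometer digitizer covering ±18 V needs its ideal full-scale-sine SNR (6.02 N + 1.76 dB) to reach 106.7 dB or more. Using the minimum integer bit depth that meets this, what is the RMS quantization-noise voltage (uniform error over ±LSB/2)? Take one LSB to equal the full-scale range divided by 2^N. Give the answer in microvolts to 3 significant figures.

Full-scale range = 18 V − (-18 V) = 36 V.
N ≥ (106.7 − 1.76)/6.02 = 17.432 → N_min = 18.
LSB = 36 V ÷ 2^18 = 36/262144 V = 137.33 µV.
V_rms = LSB/√12 = 39.6 µV.

39.6 µV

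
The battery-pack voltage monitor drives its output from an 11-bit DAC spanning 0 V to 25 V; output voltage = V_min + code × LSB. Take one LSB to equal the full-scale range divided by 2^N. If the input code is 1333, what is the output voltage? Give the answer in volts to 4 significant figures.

Full-scale range = 25 V. LSB = 25 V / 2^11.
V_out = V_min + code × LSB = 0 V + 1333 × 25 V / 2048
      = 0 + 16.2720 = 16.2720 V.

16.27 V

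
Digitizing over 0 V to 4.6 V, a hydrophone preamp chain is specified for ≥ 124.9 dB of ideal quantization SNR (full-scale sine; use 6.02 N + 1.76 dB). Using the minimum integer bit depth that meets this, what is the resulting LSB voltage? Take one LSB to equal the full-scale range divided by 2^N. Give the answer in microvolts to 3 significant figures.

2.19 µV

Range is 4.6 V.
Solving 6.02 N ≥ 124.9 − 1.76: N ≥ 20.455. Round up → N = 21.
LSB = 4.6 V ÷ 2^21 = 4.6/2097152 V = 2.19 µV.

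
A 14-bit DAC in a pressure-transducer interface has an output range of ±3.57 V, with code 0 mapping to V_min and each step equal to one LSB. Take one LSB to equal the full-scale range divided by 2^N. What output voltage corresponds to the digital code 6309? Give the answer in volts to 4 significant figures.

Full-scale range = 3.57 V − (-3.57 V) = 7.14 V. LSB = 7.14 V / 2^14.
V_out = -3.57 + 6309 × (7.14/16384) V
      = -3.57 + 2.74941 = -0.820594 V.

-0.8206 V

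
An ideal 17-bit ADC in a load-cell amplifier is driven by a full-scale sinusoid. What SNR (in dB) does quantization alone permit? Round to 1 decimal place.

For an ideal N-bit converter with full-scale sine input, SNR = 6.02 N + 1.76 dB. SNR = 6.02 × 17 + 1.76 = 102.34 + 1.76 = 104.10 dB.

104.1 dB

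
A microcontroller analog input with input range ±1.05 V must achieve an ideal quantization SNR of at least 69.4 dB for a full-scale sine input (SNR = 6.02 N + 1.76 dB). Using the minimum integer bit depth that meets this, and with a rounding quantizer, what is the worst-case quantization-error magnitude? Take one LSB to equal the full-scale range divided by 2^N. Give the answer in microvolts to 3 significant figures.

Span: 1.05 V − (-1.05 V) = 2.1 V.
Required N = ⌈(69.4 − 1.76)/6.02⌉ = ⌈11.236⌉ = 12.
LSB = 2.1 V ÷ 2^12 = 2.1/4096 V = 0.51270 mV.
Half an LSB is 256 µV.

256 µV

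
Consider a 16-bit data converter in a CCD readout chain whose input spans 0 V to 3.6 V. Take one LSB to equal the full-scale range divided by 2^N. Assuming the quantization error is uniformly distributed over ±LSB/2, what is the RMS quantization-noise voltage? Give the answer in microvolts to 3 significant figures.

15.9 µV

Range is 3.6 V.
LSB = 3.6 V / 2^16 = 54.932 µV.
For a uniform distribution on [−LSB/2, +LSB/2], V_rms = LSB/√12 = 54.932 µV/3.4641 = 15.9 µV.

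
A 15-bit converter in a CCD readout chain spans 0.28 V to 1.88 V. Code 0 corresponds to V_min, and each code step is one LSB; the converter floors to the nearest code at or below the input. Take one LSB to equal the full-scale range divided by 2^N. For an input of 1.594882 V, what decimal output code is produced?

26928

Span: 1.88 V − (0.28 V) = 1.6 V. LSB = 1.6 V / 2^15 ≈ 48.83 µV.
code = ⌊(V_in − V_min)/LSB⌋ = ⌊(V_in − V_min) × 2^15 / range⌋
     = ⌊(1.594882 − (0.28)) × 32768 / 1.6⌋ = ⌊1.314882 × 32768/1.6⌋
     = ⌊26928.783⌋ = 26928.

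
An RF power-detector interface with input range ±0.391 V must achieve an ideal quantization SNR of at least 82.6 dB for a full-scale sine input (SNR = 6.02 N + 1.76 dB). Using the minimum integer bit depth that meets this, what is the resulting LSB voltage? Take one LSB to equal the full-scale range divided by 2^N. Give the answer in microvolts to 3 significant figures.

Full-scale range = 0.391 V − (-0.391 V) = 0.782 V.
Required N = ⌈(82.6 − 1.76)/6.02⌉ = ⌈13.429⌉ = 14.
One LSB is 0.782 V / 16384 = 47.7 µV.

47.7 µV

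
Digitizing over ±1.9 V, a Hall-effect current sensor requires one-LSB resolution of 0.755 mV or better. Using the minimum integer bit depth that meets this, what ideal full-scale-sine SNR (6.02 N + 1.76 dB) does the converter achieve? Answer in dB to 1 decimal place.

80.0 dB

Span: 1.9 V − (-1.9 V) = 3.8 V.
Required number of levels: 3.8/0.755 mV = 5033.1; smallest N with 2^N ≥ that is 13.
SNR = 6.02 × 13 + 1.76 = 80.02 dB.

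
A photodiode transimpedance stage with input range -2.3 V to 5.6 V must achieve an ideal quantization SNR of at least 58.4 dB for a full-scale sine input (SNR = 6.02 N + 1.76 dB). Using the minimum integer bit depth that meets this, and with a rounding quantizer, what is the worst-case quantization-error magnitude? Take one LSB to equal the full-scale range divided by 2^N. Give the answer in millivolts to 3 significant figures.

3.86 mV

Full-scale range = 5.6 V − (-2.3 V) = 7.9 V.
Required N = ⌈(58.4 − 1.76)/6.02⌉ = ⌈9.409⌉ = 10.
Step size = 7.9/1024 V = 7.7148 mV.
|e|_max = LSB/2 = 3.86 mV.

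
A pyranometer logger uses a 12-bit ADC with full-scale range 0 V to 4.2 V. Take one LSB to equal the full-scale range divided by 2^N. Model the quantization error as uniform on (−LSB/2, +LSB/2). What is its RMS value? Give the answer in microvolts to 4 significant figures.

296.0 µV

Span = 4.2 V.
Step size = 4.2/4096 V = 1.02539 mV.
RMS of a uniform error over width LSB is LSB/√12 = 296.0 µV.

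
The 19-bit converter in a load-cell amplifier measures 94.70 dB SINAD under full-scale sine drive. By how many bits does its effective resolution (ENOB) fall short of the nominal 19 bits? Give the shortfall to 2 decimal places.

N_eff = (94.70 − 1.76)/6.02 = 15.4385 bits.
Lost resolution: 19 − 15.4385 = 3.5615 bits.

3.56 bits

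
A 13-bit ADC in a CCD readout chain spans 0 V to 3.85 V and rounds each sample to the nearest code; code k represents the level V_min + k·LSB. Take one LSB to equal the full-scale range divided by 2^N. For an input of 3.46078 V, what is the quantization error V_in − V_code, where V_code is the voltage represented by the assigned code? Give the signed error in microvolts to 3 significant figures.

−84.3 µV

Span = 3.85 V. LSB = 3.85 V / 2^13 ≈ 470.0 µV.
(V_in − V_min)/LSB = (3.46078 − (0)) × 8192/3.85 = 7363.8207 → nearest code k = 7364.
V_code = 0 + (7364/8192) × 3.85 = 3.460864258 V.
Error = V_in − V_code = 3.46078 − (3.460864258) = −84.3 µV.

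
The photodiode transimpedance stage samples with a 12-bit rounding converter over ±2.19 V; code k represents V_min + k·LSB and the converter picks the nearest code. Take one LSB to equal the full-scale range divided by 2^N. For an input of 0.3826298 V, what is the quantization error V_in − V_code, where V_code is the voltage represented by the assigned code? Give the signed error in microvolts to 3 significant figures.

−192 µV

Span: 2.19 V − (-2.19 V) = 4.38 V. LSB = 4.38 V / 2^12 ≈ 1.069 mV.
(0.3826298 − (-2.19)) / LSB = 2.5726298 × 4096/4.38 = 2405.8200. Nearest integer: k = 2406.
Reconstructed level: -2.19 + 2406 × 4.38/4096 V = 0.3828222656 V.
V_in − V_code = 0.3826298 − (0.3828222656) = −192 µV.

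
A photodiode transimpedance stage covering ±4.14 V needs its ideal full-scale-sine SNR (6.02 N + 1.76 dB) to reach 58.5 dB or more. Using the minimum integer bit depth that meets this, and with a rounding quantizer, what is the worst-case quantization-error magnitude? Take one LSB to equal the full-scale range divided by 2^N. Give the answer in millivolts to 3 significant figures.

4.04 mV

The full-scale span is 4.14 − (-4.14) = 8.28 V.
Required N = ⌈(58.5 − 1.76)/6.02⌉ = ⌈9.425⌉ = 10.
Step size = 8.28/1024 V = 8.0859 mV.
Half an LSB is 4.04 mV.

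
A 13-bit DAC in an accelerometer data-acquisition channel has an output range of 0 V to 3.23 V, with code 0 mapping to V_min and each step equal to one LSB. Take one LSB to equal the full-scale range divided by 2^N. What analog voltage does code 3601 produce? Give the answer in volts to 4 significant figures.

Span = 3.23 V. LSB = 3.23 V / 2^13.
V_out = 0 + 3601 × (3.23/8192) V
      = 0 + 1.41983 = 1.41983 V.

1.420 V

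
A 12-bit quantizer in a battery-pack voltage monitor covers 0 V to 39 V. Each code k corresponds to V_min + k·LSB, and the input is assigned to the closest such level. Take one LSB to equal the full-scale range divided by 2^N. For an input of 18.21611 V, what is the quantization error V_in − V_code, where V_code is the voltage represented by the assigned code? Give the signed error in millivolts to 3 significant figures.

+1.51 mV

V_FS = 39 V. LSB = 39 V / 2^12 ≈ 9.521 mV.
(18.21611 − (0)) / LSB = 18.21611 × 4096/39 = 1913.1586. Nearest integer: k = 1913.
V_code = 0 + (1913/4096) × 39 = 18.21459961 V.
V_in − V_code = 18.21611 − (18.21459961) = +1.51 mV.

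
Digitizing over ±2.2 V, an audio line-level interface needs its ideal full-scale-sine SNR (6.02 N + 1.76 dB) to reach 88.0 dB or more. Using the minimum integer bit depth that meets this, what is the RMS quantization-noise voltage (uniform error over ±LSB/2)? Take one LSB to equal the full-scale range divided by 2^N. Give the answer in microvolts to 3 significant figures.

Range = 2.2 − (-2.2) = 4.4 V.
N ≥ (88.0 − 1.76)/6.02 = 14.326 → N_min = 15.
One LSB is 4.4 V / 32768 = 134.28 µV.
RMS noise = LSB/√12 = 38.8 µV.

38.8 µV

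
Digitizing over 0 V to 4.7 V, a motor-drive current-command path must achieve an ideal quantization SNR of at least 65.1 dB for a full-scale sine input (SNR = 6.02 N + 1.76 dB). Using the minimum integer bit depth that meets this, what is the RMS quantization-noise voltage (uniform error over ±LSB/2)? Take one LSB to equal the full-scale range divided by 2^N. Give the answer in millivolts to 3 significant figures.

0.662 mV

Span = 4.7 V.
6.02 N + 1.76 ≥ 65.1 gives N ≥ 10.522, so the minimum integer is 11.
LSB = 4.7 V / 2^11 = 2.2949 mV.
V_rms = LSB/√12 = 0.662 mV.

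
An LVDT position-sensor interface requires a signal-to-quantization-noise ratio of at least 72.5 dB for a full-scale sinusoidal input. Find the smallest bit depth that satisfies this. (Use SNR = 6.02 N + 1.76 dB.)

12 bits

6.02 N + 1.76 ≥ 72.5 gives N ≥ 11.751, so the minimum integer is 12.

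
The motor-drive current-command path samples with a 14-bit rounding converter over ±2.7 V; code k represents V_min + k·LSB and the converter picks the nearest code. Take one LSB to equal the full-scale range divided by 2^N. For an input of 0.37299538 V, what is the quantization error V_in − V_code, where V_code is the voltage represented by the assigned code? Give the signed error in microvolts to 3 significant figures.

−100 µV

The full-scale span is 2.7 − (-2.7) = 5.4 V. LSB = 5.4 V / 2^14 ≈ 329.6 µV.
(V_in − V_min)/LSB = (0.37299538 − (-2.7)) × 16384/5.4 = 9323.6956 → nearest code k = 9324.
V_code = -2.7 + (9324/16384) × 5.4 = 0.37309570313 V.
Error = V_in − V_code = 0.37299538 − (0.37309570313) = −100 µV.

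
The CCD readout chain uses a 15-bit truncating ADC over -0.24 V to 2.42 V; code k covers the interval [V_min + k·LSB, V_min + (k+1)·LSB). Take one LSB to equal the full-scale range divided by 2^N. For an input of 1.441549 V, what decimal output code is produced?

Range = 2.42 − (-0.24) = 2.66 V. LSB = 2.66 V / 2^15 ≈ 81.18 µV.
V_in − V_min = 1.441549 − (-0.24) = 1.681549 V.
Divide by LSB: 1.681549 × 32768/2.66 = 20714.6608.
Truncating gives code 20714.

20714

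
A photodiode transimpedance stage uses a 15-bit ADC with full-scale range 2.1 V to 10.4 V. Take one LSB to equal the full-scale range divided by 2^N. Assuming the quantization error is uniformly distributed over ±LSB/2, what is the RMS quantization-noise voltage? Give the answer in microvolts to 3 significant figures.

Full-scale range = 10.4 V − (2.1 V) = 8.3 V.
LSB = 8.3 V ÷ 2^15 = 8.3/32768 V = 253.30 µV.
For a uniform distribution on [−LSB/2, +LSB/2], V_rms = LSB/√12 = 253.30 µV/3.4641 = 73.1 µV.

73.1 µV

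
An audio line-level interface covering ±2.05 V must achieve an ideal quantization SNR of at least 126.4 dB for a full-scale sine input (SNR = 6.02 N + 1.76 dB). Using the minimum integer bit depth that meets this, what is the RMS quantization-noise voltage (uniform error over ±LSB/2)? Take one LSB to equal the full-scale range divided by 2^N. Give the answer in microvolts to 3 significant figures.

0.564 µV

Full-scale range = 2.05 V − (-2.05 V) = 4.1 V.
6.02 N + 1.76 ≥ 126.4 gives N ≥ 20.704, so the minimum integer is 21.
LSB = 4.1 V ÷ 2^21 = 4.1/2097152 V = 1.9550 µV.
σ_q = LSB/√12 = 1.9550 µV/3.4641 = 0.564 µV.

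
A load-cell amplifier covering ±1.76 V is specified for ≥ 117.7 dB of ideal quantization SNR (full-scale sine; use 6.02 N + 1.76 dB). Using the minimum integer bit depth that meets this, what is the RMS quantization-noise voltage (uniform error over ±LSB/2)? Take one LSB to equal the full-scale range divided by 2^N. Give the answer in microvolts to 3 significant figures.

0.969 µV

Span: 1.76 V − (-1.76 V) = 3.52 V.
N ≥ (117.7 − 1.76)/6.02 = 19.259 → N_min = 20.
One LSB is 3.52 V / 1048576 = 3.3569 µV.
RMS noise = LSB/√12 = 0.969 µV.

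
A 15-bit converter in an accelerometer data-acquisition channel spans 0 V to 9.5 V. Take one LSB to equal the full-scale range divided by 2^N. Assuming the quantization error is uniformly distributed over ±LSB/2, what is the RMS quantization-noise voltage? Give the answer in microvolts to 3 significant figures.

83.7 µV

Span = 9.5 V.
LSB = 9.5 V / 2^15 = 289.92 µV.
V_rms = LSB/√12 = 289.92 µV / √12 = 83.7 µV.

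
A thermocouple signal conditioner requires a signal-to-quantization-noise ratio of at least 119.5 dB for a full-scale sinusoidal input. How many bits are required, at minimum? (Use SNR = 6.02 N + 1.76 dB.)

Solving 6.02 N ≥ 119.5 − 1.76: N ≥ 19.558. Round up → N = 20.

20 bits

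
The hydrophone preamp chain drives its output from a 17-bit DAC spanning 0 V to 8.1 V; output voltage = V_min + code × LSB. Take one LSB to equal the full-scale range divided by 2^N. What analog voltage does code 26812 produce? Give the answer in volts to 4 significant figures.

Span = 8.1 V. LSB = 8.1 V / 2^17.
Output = V_min + (26812/131072) × range = 0 + 0.204559 × 8.1 V
      = 0 V + 1.65693 V = 1.65693 V.

1.657 V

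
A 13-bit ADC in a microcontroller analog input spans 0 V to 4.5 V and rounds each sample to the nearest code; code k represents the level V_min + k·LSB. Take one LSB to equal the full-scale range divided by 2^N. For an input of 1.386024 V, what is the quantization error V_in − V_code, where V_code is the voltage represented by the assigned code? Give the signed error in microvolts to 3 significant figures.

+98.7 µV

Range is 4.5 V. LSB = 4.5 V / 2^13 ≈ 0.5493 mV.
Position in LSBs: (1.386024 − (0)) × 8192/4.5 = 2523.1797; rounding gives k = 2523.
V_code = 0 + (2523/8192) × 4.5 = 1.385925293 V.
V_in − V_code = 1.386024 − (1.385925293) = +98.7 µV.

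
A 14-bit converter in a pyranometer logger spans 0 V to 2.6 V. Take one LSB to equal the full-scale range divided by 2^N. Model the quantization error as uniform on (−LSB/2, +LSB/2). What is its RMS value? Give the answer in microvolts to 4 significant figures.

Full-scale range = 2.6 V.
One LSB is 2.6 V / 16384 = 158.691 µV.
V_rms = LSB/√12 = 158.691 µV / √12 = 45.81 µV.

45.81 µV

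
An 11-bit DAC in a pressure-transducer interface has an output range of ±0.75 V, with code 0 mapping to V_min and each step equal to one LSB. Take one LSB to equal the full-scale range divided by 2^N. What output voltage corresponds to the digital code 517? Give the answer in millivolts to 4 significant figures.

-371.3 mV

Full-scale range = 0.75 V − (-0.75 V) = 1.5 V. LSB = 1.5 V / 2^11.
Output = V_min + (517/2048) × range = -0.75 + 0.252441 × 1.5 V
      = -0.75 + 0.378662 = -0.371338 V.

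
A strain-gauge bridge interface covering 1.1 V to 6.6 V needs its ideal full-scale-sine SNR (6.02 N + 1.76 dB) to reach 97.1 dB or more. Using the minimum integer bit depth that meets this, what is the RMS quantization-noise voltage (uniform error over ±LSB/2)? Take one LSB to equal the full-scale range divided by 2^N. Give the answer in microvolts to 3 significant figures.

Full-scale range = 6.6 V − (1.1 V) = 5.5 V.
Solving 6.02 N ≥ 97.1 − 1.76: N ≥ 15.837. Round up → N = 16.
Step size = 5.5/65536 V = 83.923 µV.
V_rms = LSB/√12 = 24.2 µV.

24.2 µV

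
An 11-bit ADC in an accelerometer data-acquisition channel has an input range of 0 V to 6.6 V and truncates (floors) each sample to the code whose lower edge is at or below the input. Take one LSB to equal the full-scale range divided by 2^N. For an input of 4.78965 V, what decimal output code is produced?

V_FS = 6.6 V. LSB = 6.6 V / 2^11 ≈ 3.223 mV.
(V_in − V_min) × 2^11/range = (4.78965 − (0)) × 2048/6.6 = 1486.243.
Floor → code = 1486.

1486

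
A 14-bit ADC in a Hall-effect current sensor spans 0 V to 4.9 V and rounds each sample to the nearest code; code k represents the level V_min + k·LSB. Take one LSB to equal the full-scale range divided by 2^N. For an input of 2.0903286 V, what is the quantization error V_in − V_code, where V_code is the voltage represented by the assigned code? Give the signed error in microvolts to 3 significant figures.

Full-scale range = 4.9 V. LSB = 4.9 V / 2^14 ≈ 299.1 µV.
Position in LSBs: (2.0903286 − (0)) × 16384/4.9 = 6989.3763; rounding gives k = 6989.
V_code = V_min + k × range/2^14 = 0 + 6989 × 4.9/16384 = 2.0902160645 V.
e = 2.0903286 − (2.0902160645) = +113 µV.

+113 µV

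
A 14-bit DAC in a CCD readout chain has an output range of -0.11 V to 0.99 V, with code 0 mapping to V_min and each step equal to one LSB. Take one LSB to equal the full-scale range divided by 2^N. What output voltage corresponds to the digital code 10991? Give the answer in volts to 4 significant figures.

The full-scale span is 0.99 − (-0.11) = 1.1 V. LSB = 1.1 V / 2^14.
V_out = V_min + code × LSB = -0.11 V + 10991 × 1.1 V / 16384
      = -0.11 V + 0.737921 V = 0.627921 V.

0.6279 V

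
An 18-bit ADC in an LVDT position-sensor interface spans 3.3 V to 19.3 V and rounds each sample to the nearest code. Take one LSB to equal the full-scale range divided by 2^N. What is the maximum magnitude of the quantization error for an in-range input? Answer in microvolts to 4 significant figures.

Range = 19.3 − (3.3) = 16 V.
One LSB is 16 V / 262144 = 61.0352 µV.
A rounding quantizer has |error| ≤ LSB/2 = 30.52 µV.

30.52 µV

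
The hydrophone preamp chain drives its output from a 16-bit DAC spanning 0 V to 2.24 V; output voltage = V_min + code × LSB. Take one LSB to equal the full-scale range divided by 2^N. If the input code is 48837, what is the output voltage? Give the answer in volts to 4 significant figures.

Range is 2.24 V. LSB = 2.24 V / 2^16.
V_out = V_min + code × LSB = 0 V + 48837 × 2.24 V / 65536
      = 0 + 1.66923 = 1.66923 V.

1.669 V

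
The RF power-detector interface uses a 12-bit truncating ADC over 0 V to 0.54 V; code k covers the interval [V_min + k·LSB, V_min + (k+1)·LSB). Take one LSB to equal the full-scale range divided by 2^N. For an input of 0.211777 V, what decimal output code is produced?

Full-scale range = 0.54 V. LSB = 0.54 V / 2^12 ≈ 131.8 µV.
V_in − V_min = 0.211777 − (0) = 0.211777 V.
Divide by LSB: 0.211777 × 4096/0.54 = 1606.3678.
Truncating gives code 1606.

1606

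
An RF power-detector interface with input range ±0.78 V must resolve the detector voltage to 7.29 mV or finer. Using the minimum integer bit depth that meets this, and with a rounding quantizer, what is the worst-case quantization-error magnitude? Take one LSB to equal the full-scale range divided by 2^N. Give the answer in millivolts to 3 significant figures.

3.05 mV

Full-scale range = 0.78 V − (-0.78 V) = 1.56 V.
Levels needed ≥ 1.56/7.29 mV = 214.0. 2^8 = 256 suffices, so N_min = 8.
Step size = 1.56/256 V = 6.0938 mV.
Half an LSB is 3.05 mV.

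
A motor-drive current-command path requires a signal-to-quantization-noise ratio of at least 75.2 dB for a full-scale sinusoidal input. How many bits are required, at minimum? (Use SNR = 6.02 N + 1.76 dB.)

13 bits

Solving 6.02 N ≥ 75.2 − 1.76: N ≥ 12.199. Round up → N = 13.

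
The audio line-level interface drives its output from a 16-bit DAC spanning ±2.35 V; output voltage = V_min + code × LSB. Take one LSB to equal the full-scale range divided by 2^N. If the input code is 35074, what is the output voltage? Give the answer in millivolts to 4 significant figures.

165.4 mV

Full-scale range = 2.35 V − (-2.35 V) = 4.7 V. LSB = 4.7 V / 2^16.
V_out = -2.35 + 35074 × (4.7/65536) V
      = -2.35 V + 2.51538 V = 0.165378 V.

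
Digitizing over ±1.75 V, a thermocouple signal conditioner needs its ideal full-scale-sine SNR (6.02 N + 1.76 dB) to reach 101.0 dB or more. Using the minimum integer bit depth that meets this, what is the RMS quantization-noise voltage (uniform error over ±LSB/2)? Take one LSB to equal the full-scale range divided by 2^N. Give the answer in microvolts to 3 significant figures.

7.71 µV

Full-scale range = 1.75 V − (-1.75 V) = 3.5 V.
N ≥ (101.0 − 1.76)/6.02 = 16.485 → N_min = 17.
LSB = 3.5 V ÷ 2^17 = 3.5/131072 V = 26.703 µV.
V_rms = LSB/√12 = 7.71 µV.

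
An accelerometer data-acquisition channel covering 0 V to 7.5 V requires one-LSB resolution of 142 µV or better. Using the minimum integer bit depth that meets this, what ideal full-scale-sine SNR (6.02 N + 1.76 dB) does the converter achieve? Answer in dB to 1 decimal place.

Span = 7.5 V.
Need 2^N ≥ 7.5 V / 142 µV = 52820 → N_min = 16.
Ideal SNR at N = 16: 6.02·16 + 1.76 = 98.1 dB.

98.1 dB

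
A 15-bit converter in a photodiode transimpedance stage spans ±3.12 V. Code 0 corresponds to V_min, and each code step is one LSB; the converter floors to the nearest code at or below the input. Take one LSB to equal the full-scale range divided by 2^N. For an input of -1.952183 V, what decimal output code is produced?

6132

Span: 3.12 V − (-3.12 V) = 6.24 V. LSB = 6.24 V / 2^15 ≈ 190.4 µV.
V_in − V_min = -1.952183 − (-3.12) = 1.167817 V.
Divide by LSB: 1.167817 × 32768/6.24 = 6132.5365.
Truncating gives code 6132.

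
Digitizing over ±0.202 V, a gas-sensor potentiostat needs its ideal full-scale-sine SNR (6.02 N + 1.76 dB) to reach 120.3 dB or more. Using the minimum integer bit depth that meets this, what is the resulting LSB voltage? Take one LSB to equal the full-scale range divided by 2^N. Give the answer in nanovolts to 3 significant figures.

Full-scale range = 0.202 V − (-0.202 V) = 0.404 V.
Required N = ⌈(120.3 − 1.76)/6.02⌉ = ⌈19.691⌉ = 20.
Step size = 0.404/1048576 V = 385 nV.

385 nV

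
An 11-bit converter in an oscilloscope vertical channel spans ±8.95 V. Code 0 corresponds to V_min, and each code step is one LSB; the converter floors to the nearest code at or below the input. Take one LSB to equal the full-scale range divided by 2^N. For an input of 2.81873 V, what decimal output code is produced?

1346

Full-scale range = 8.95 V − (-8.95 V) = 17.9 V. LSB = 17.9 V / 2^11 ≈ 8.740 mV.
code = ⌊(V_in − V_min)/LSB⌋ = ⌊(V_in − V_min) × 2^11 / range⌋
     = ⌊(2.81873 − (-8.95)) × 2048 / 17.9⌋ = ⌊11.76873 × 2048/17.9⌋
     = ⌊1346.501⌋ = 1346.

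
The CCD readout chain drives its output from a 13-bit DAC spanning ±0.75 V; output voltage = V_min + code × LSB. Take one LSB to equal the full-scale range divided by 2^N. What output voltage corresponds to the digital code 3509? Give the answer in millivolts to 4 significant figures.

Span: 0.75 V − (-0.75 V) = 1.5 V. LSB = 1.5 V / 2^13.
V_out = -0.75 + 3509 × (1.5/8192) V
      = -0.75 V + 0.642517 V = -0.107483 V.

-107.5 mV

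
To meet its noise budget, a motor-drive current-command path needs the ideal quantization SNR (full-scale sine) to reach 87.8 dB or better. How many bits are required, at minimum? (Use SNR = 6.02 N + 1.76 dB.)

N ≥ (87.8 − 1.76)/6.02 = 14.292 → N_min = 15.

15 bits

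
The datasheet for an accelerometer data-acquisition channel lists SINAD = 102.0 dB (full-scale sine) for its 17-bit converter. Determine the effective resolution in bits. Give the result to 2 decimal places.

16.65 bits

(102.0 − 1.76) / 6.02 = 100.24/6.02 = 16.6512 effective bits.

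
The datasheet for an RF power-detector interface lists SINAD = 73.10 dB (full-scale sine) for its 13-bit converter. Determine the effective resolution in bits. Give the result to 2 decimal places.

11.85 bits

ENOB = (73.10 − 1.76)/6.02 = 11.8505 bits.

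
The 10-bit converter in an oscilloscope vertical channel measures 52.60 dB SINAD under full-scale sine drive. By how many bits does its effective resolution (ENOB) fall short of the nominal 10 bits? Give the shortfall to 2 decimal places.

Effective bits = (52.60 − 1.76)/6.02 = 8.4452.
Lost resolution: 10 − 8.4452 = 1.5548 bits.

1.55 bits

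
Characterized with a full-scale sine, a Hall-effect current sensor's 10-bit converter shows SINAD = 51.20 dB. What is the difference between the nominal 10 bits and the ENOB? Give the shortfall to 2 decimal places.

1.79 bits

N_eff = (51.20 − 1.76)/6.02 = 8.2126 bits.
Lost resolution: 10 − 8.2126 = 1.7874 bits.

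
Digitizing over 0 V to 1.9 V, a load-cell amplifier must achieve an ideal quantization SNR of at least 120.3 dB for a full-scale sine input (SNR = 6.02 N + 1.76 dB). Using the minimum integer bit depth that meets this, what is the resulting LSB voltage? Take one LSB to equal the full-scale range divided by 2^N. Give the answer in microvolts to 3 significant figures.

Span = 1.9 V.
Solving 6.02 N ≥ 120.3 − 1.76: N ≥ 19.691. Round up → N = 20.
One LSB is 1.9 V / 1048576 = 1.81 µV.

1.81 µV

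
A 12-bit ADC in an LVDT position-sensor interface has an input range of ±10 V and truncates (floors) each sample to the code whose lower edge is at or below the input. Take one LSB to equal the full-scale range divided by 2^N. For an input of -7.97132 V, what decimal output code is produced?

Span: 10 V − (-10 V) = 20 V. LSB = 20 V / 2^12 ≈ 4.883 mV.
(V_in − V_min) × 2^12/range = (-7.97132 − (-10)) × 4096/20 = 415.474.
Floor → code = 415.

415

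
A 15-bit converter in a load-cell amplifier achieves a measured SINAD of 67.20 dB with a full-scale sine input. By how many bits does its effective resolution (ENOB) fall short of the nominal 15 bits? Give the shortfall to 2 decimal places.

Effective bits = (67.20 − 1.76)/6.02 = 10.8704.
Shortfall = 15 − 10.8704 = 4.1296 bits.

4.13 bits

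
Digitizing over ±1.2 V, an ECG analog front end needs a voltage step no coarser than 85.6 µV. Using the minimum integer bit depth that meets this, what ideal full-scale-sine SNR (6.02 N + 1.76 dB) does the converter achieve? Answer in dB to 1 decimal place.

92.1 dB

Span: 1.2 V − (-1.2 V) = 2.4 V.
Need 2^N ≥ 2.4 V / 85.6 µV = 28040 → N_min = 15.
SNR = 6.02 × 15 + 1.76 = 92.06 dB.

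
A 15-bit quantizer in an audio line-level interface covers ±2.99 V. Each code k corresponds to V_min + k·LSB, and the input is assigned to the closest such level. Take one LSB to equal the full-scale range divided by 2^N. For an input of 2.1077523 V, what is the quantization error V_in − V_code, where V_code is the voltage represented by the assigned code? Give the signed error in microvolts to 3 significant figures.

−66.3 µV

Range = 2.99 − (-2.99) = 5.98 V. LSB = 5.98 V / 2^15 ≈ 182.5 µV.
(V_in − V_min)/LSB = (2.1077523 − (-2.99)) × 32768/5.98 = 27933.6367 → nearest code k = 27934.
V_code = V_min + k × range/2^15 = -2.99 + 27934 × 5.98/32768 = 2.1078186035 V.
Error = V_in − V_code = 2.1077523 − (2.1078186035) = −66.3 µV.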